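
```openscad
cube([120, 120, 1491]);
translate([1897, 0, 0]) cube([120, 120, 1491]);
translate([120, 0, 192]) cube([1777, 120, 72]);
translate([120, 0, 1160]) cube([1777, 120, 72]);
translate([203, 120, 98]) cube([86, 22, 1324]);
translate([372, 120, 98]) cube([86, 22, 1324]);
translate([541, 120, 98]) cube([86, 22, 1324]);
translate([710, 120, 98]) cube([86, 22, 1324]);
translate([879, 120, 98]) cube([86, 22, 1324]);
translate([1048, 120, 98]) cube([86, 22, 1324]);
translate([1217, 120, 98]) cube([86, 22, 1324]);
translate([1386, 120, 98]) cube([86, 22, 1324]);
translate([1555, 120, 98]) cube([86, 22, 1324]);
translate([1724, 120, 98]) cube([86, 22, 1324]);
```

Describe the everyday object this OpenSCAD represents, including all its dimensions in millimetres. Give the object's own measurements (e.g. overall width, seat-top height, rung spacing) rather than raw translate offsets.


A fence section. Two 120×120 mm posts, 1491 mm tall, stand on the floor with a clear span of 1777 mm between their inner faces. Two horizontal rails of 120×72 mm section span the gap between the posts with their undersides at z = 192 mm and z = 1160 mm, flush with the posts' −y face. 10 pickets, each 86 mm wide, 22 mm thick and 1324 mm tall, are fixed to the +y face of the rails with their bottoms at z = 98 mm, spaced across the span with a 83 mm gap after the −x post and between neighbouring pickets, with 87 mm left before the +x post.


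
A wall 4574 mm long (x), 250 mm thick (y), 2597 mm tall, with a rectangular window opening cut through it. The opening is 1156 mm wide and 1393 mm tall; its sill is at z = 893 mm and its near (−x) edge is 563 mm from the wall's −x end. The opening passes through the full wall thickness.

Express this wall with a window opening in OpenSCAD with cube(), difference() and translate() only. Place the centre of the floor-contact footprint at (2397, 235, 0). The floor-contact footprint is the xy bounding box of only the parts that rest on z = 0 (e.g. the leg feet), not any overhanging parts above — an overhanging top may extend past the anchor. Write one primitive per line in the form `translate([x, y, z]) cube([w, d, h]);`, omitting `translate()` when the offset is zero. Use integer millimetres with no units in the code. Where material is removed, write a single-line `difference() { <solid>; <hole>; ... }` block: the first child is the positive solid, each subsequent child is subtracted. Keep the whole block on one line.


difference() { translate([110, 110, 0]) cube([4574, 250, 2597]); translate([673, 110, 893]) cube([1156, 250, 1393]); }


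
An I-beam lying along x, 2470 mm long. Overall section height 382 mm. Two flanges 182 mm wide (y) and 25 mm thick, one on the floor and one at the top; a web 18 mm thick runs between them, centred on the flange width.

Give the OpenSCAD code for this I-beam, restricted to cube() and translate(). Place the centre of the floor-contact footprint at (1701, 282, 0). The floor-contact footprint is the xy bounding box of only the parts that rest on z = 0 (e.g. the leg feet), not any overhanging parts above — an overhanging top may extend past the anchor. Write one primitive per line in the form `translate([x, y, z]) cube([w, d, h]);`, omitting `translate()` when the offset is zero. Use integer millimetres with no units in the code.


translate([466, 191, 0]) cube([2470, 182, 25]);
translate([466, 273, 25]) cube([2470, 18, 332]);
translate([466, 191, 357]) cube([2470, 182, 25]);


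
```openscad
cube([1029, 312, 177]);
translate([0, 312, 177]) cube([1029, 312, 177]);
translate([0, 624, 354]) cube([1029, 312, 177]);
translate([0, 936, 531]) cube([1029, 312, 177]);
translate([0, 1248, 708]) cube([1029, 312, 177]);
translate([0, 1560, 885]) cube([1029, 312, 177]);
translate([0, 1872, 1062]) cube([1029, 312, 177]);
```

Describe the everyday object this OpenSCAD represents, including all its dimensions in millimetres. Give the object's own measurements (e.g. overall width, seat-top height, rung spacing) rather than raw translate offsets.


A straight staircase of 7 solid steps. Each step is 1029 mm wide (x), 312 mm deep (y, the going) and 177 mm tall (the rise). The first step rests on the floor; each subsequent step sits one going further in +y and one rise higher in +z, directly behind and above the previous step with no overlap.


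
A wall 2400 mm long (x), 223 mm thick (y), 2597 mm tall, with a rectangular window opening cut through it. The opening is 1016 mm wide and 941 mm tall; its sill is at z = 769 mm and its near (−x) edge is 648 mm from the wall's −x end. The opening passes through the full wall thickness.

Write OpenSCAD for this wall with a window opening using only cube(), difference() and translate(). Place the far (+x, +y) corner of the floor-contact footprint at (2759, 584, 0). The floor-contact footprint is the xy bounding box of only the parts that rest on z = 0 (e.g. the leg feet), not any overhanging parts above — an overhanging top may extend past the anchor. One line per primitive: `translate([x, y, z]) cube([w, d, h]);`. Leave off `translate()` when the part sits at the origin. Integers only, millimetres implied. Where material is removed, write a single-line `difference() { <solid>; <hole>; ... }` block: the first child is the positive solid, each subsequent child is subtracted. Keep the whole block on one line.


difference() { translate([359, 361, 0]) cube([2400, 223, 2597]); translate([1007, 361, 769]) cube([1016, 223, 941]); }


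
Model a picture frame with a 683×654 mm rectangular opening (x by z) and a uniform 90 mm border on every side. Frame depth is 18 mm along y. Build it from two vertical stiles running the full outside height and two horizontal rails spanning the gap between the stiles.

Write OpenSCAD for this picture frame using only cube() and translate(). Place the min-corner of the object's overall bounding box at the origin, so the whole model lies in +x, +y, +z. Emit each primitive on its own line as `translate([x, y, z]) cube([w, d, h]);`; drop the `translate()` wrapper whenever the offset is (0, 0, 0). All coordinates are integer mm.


cube([90, 18, 834]);
translate([773, 0, 0]) cube([90, 18, 834]);
translate([90, 0, 0]) cube([683, 18, 90]);
translate([90, 0, 744]) cube([683, 18, 90]);


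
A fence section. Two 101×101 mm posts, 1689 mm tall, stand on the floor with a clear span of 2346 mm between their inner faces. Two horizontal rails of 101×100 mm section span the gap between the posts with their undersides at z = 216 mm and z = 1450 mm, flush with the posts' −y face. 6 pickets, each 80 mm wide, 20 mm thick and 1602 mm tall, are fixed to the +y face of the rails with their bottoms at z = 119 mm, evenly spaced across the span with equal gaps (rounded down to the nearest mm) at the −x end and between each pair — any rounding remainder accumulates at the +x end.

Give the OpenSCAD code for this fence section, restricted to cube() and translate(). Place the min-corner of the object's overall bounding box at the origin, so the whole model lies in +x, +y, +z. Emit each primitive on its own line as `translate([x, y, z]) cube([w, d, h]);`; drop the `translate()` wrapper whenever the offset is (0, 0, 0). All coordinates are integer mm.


cube([101, 101, 1689]);
translate([2447, 0, 0]) cube([101, 101, 1689]);
translate([101, 0, 216]) cube([2346, 101, 100]);
translate([101, 0, 1450]) cube([2346, 101, 100]);
translate([367, 101, 119]) cube([80, 20, 1602]);
translate([713, 101, 119]) cube([80, 20, 1602]);
translate([1059, 101, 119]) cube([80, 20, 1602]);
translate([1405, 101, 119]) cube([80, 20, 1602]);
translate([1751, 101, 119]) cube([80, 20, 1602]);
translate([2097, 101, 119]) cube([80, 20, 1602]);


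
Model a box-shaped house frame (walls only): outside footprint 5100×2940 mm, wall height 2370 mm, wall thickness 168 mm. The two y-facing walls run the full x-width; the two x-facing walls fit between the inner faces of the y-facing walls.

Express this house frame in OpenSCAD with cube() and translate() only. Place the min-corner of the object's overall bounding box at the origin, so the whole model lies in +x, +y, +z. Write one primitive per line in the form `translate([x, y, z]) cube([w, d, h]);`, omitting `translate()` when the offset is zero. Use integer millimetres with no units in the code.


cube([5100, 168, 2370]);
translate([0, 2772, 0]) cube([5100, 168, 2370]);
translate([0, 168, 0]) cube([168, 2604, 2370]);
translate([4932, 168, 0]) cube([168, 2604, 2370]);


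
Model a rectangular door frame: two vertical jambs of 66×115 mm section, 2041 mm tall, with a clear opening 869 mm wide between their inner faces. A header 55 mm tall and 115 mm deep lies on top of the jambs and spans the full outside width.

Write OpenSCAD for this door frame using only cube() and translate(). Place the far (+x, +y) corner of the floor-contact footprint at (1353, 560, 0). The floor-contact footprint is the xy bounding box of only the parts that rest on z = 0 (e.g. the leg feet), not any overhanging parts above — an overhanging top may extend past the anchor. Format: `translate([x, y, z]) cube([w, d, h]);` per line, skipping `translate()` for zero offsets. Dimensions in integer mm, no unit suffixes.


translate([352, 445, 0]) cube([66, 115, 2041]);
translate([1287, 445, 0]) cube([66, 115, 2041]);
translate([352, 445, 2041]) cube([1001, 115, 55]);


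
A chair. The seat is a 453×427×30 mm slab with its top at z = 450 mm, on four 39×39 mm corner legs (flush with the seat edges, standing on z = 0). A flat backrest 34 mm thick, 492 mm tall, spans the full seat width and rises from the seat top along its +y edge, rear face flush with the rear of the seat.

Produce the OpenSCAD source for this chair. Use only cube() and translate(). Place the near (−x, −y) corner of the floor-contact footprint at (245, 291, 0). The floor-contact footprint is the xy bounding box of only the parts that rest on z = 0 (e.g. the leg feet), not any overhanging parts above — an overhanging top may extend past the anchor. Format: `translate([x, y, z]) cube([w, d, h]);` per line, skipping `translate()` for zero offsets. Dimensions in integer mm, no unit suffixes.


translate([245, 291, 420]) cube([453, 427, 30]);
translate([245, 291, 0]) cube([39, 39, 420]);
translate([659, 291, 0]) cube([39, 39, 420]);
translate([245, 679, 0]) cube([39, 39, 420]);
translate([659, 679, 0]) cube([39, 39, 420]);
translate([245, 684, 450]) cube([453, 34, 492]);


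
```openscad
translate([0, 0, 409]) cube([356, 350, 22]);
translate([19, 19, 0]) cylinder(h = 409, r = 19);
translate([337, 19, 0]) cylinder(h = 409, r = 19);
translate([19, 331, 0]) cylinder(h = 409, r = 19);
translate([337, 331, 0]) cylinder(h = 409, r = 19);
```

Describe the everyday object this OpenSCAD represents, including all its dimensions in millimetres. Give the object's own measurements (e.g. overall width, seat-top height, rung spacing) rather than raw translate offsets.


A simple wooden stool: a rectangular seat 356 mm (x) by 350 mm (y), 22 mm thick, top face at z = 431 mm, on four round legs, each 38 mm in diameter. The legs rest on z = 0, each leg's axis is inset half a diameter from the nearest pair of seat edges (so the leg's bounding box is flush with the corner).


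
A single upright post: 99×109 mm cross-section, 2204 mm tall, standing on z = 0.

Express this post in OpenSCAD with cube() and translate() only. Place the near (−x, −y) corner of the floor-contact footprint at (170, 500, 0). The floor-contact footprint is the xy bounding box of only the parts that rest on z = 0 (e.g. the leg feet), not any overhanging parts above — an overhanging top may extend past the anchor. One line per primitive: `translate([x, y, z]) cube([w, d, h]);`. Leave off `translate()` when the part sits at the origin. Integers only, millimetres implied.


translate([170, 500, 0]) cube([99, 109, 2204]);


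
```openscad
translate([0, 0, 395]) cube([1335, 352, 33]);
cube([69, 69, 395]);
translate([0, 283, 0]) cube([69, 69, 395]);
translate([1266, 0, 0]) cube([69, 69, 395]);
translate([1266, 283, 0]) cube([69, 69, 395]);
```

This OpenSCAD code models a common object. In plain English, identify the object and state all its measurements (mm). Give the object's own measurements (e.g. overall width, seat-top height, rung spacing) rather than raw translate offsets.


A long wooden bench with a 1335 mm (x) × 352 mm (y) seat, 33 mm thick, its top surface 428 mm above the floor. Four 69 mm square legs at the seat corners, flush with the edges, run from z = 0 to the seat underside.


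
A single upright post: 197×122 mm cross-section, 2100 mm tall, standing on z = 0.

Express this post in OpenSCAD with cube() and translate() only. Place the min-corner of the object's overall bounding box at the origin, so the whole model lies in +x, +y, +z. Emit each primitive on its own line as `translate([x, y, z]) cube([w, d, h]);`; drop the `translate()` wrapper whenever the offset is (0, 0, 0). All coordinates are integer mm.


cube([197, 122, 2100]);


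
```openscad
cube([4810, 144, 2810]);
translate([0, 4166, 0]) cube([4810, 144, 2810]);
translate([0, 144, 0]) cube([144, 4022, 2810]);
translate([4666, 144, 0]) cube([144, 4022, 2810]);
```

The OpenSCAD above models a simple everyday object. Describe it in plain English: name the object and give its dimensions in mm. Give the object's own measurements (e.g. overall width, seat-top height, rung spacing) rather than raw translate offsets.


The wall frame of a small rectangular building: four walls, each 2810 mm tall and 144 mm thick, enclosing a footprint 4810 mm (x) by 4310 mm (y) outside-to-outside, with no floor or roof. The front and back walls (the −y and +y sides) span the full width; the two side walls fit between them.


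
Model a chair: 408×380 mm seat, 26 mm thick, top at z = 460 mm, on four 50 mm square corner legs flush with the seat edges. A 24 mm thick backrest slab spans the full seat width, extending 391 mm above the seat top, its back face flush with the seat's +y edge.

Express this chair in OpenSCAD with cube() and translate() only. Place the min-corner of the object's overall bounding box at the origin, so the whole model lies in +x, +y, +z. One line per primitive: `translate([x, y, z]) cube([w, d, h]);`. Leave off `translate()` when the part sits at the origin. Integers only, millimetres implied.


translate([0, 0, 434]) cube([408, 380, 26]);
cube([50, 50, 434]);
translate([358, 0, 0]) cube([50, 50, 434]);
translate([0, 330, 0]) cube([50, 50, 434]);
translate([358, 330, 0]) cube([50, 50, 434]);
translate([0, 356, 460]) cube([408, 24, 391]);


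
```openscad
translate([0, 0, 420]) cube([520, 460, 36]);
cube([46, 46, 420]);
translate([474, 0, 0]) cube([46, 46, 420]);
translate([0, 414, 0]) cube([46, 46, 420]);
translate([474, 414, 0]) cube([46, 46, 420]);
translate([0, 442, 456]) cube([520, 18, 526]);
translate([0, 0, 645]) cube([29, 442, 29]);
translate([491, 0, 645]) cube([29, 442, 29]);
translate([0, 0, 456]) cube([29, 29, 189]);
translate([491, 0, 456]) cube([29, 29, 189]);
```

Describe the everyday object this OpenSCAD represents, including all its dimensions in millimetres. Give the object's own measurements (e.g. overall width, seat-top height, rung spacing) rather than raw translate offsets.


A chair. The seat is a 520×460×36 mm slab with its top at z = 456 mm, on four 46×46 mm corner legs (flush with the seat edges, standing on z = 0). A flat backrest 18 mm thick, 526 mm tall, spans the full seat width and rises from the seat top along its +y edge, rear face flush with the rear of the seat. Two armrests of 29×29 mm section run along each side from the seat's front edge to the front of the backrest, top faces 218 mm above the seat top and outer faces flush with the seat's x-edges; a 29×29 mm post under the front of each armrest stands on the seat at the front corner.


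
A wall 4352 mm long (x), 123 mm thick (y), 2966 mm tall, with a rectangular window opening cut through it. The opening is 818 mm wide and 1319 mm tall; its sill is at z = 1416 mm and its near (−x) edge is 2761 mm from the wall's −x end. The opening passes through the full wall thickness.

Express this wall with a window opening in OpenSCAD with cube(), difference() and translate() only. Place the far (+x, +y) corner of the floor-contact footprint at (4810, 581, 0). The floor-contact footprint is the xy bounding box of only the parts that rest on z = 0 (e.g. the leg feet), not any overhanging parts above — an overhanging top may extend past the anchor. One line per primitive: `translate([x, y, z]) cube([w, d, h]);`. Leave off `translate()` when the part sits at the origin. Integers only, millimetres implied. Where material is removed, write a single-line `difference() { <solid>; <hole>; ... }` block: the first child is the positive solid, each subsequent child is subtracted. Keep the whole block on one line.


difference() { translate([458, 458, 0]) cube([4352, 123, 2966]); translate([3219, 458, 1416]) cube([818, 123, 1319]); }


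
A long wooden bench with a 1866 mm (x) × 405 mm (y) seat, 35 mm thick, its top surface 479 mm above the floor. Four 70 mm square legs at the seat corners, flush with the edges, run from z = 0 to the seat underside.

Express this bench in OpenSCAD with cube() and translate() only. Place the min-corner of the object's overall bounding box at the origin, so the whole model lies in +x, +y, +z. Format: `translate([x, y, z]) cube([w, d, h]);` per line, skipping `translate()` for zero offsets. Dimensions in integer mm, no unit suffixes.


// leg_h = 479 − 35 = 444
translate([0, 0, 444]) cube([1866, 405, 35]);
cube([70, 70, 444]);
translate([0, 335, 0]) cube([70, 70, 444]);
translate([1796, 0, 0]) cube([70, 70, 444]);
translate([1796, 335, 0]) cube([70, 70, 444]);


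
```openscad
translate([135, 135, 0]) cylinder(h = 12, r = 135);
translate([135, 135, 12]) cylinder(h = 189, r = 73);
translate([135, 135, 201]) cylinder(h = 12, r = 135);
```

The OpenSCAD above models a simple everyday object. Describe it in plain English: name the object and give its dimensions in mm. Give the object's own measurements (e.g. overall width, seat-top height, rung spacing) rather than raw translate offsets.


A spool: two coaxial disc flanges of radius 135 mm and thickness 12 mm, joined by a core cylinder of radius 73 mm and height 189 mm. The lower flange rests on z = 0 and the three cylinders share a vertical axis.


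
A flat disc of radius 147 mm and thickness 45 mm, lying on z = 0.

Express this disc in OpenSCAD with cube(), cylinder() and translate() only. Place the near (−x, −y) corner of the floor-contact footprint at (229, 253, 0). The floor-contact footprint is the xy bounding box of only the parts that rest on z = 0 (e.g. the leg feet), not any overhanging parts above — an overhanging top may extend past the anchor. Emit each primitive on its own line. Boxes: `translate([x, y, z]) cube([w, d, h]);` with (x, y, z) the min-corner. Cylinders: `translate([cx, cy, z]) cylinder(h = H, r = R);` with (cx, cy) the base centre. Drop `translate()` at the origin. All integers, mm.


translate([376, 400, 0]) cylinder(h = 45, r = 147);


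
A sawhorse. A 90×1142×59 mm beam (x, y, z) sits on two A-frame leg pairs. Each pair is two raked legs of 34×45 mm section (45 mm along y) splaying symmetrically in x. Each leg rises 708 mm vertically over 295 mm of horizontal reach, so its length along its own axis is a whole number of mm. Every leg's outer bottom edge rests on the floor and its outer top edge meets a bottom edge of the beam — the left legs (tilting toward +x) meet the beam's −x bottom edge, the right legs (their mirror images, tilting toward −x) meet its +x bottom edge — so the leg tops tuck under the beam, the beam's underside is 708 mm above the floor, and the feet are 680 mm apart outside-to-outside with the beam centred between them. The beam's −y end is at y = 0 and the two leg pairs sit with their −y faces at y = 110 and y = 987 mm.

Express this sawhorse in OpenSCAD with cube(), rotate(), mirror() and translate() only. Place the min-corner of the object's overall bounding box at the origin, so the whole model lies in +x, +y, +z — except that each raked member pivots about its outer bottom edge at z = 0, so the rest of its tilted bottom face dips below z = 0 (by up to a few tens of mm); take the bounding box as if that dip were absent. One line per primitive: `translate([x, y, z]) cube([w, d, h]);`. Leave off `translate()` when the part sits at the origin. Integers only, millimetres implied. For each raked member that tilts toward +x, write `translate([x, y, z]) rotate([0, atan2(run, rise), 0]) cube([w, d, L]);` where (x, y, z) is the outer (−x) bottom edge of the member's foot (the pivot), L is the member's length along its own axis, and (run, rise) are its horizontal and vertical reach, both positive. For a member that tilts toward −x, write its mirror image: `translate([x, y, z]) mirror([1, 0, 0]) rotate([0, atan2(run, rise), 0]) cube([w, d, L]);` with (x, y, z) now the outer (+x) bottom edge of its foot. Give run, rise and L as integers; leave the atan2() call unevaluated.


translate([295, 0, 708]) cube([90, 1142, 59]);
translate([0, 110, 0]) rotate([0, atan2(295, 708), 0]) cube([34, 45, 767]);
translate([680, 110, 0]) mirror([1, 0, 0]) rotate([0, atan2(295, 708), 0]) cube([34, 45, 767]);
translate([0, 987, 0]) rotate([0, atan2(295, 708), 0]) cube([34, 45, 767]);
translate([680, 987, 0]) mirror([1, 0, 0]) rotate([0, atan2(295, 708), 0]) cube([34, 45, 767]);


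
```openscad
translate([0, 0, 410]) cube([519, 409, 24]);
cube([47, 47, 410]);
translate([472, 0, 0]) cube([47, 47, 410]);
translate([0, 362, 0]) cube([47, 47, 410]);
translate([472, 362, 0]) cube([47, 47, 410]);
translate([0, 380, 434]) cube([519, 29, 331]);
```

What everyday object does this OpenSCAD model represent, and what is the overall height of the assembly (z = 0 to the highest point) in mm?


A chair. The overall height is 765 mm.

A slab on four corner posts with a tall panel at the back — a chair. The seat slab sits at z = 410 with thickness 24, and the 331 mm backrest starts at the seat top, so the overall height is 410 + 24 + 331 = 765 mm.


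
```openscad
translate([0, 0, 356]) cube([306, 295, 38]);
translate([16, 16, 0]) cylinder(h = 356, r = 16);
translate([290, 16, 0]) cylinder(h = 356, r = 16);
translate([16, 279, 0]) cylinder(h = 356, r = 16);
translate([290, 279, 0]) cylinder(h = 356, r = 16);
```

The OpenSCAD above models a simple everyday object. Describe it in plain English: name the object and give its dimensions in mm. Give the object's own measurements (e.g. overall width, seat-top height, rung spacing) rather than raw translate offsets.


A simple wooden stool: a rectangular seat 306 mm (x) by 295 mm (y), 38 mm thick, top face at z = 394 mm, on four round legs, each 32 mm in diameter. The legs rest on z = 0, each leg's axis is inset half a diameter from the nearest pair of seat edges (so the leg's bounding box is flush with the corner).


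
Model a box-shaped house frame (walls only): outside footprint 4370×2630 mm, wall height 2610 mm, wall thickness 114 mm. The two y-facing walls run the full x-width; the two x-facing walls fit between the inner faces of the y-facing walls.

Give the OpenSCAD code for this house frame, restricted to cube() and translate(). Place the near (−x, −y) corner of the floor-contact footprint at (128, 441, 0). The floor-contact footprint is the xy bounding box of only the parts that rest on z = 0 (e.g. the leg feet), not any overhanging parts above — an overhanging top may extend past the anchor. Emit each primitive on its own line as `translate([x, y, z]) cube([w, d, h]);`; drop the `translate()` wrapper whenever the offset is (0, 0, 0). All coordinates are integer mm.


translate([128, 441, 0]) cube([4370, 114, 2610]);
translate([128, 2957, 0]) cube([4370, 114, 2610]);
translate([128, 555, 0]) cube([114, 2402, 2610]);
translate([4384, 555, 0]) cube([114, 2402, 2610]);


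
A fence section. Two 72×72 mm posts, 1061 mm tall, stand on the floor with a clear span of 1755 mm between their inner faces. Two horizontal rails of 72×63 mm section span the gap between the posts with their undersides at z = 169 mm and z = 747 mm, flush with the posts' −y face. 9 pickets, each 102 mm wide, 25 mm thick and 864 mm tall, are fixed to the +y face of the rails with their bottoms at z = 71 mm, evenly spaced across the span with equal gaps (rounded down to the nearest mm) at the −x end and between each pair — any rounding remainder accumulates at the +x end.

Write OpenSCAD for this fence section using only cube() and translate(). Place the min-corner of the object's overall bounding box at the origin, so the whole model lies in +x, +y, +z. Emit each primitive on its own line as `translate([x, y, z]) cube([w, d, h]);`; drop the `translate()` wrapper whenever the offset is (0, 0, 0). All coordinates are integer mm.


cube([72, 72, 1061]);
translate([1827, 0, 0]) cube([72, 72, 1061]);
translate([72, 0, 169]) cube([1755, 72, 63]);
translate([72, 0, 747]) cube([1755, 72, 63]);
translate([155, 72, 71]) cube([102, 25, 864]);
translate([340, 72, 71]) cube([102, 25, 864]);
translate([525, 72, 71]) cube([102, 25, 864]);
translate([710, 72, 71]) cube([102, 25, 864]);
translate([895, 72, 71]) cube([102, 25, 864]);
translate([1080, 72, 71]) cube([102, 25, 864]);
translate([1265, 72, 71]) cube([102, 25, 864]);
translate([1450, 72, 71]) cube([102, 25, 864]);
translate([1635, 72, 71]) cube([102, 25, 864]);


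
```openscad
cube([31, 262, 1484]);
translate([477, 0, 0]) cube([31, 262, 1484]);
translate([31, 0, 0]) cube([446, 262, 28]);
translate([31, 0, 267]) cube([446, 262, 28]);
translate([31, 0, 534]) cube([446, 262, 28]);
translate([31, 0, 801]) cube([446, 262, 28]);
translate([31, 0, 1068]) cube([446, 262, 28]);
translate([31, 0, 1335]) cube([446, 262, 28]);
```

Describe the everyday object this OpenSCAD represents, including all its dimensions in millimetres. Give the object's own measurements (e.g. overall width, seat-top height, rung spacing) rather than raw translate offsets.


An open bookshelf. Two side panels, each 31 mm thick, 262 mm deep and 1484 mm tall, stand 508 mm apart (outside-to-outside). Between them sit 6 shelves, each 28 mm thick and 262 mm deep, spanning the full gap between the sides. The bottom shelf rests on the floor (its underside at z = 0) and the clear gap between one shelf's top and the next shelf's underside is 239 mm.


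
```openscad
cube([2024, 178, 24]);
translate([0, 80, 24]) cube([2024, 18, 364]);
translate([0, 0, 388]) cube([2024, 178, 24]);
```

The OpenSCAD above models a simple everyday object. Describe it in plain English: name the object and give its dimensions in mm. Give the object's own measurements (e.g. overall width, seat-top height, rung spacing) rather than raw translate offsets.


An I-beam lying along x, 2024 mm long. Overall section height 412 mm. Two flanges 178 mm wide (y) and 24 mm thick, one on the floor and one at the top; a web 18 mm thick runs between them, centred on the flange width.


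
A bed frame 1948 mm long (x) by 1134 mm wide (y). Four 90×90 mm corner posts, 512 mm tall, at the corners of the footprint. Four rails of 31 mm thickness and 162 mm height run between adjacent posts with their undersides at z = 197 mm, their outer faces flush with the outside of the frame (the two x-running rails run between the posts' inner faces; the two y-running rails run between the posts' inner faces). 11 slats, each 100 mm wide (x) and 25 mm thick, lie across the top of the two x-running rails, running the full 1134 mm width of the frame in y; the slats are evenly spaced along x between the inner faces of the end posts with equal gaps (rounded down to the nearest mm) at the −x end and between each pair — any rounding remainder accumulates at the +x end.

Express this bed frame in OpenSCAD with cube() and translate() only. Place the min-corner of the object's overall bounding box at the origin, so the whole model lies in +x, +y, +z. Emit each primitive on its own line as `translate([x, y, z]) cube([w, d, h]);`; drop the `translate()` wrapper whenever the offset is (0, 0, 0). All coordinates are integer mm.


cube([90, 90, 512]);
translate([0, 1044, 0]) cube([90, 90, 512]);
translate([1858, 0, 0]) cube([90, 90, 512]);
translate([1858, 1044, 0]) cube([90, 90, 512]);
translate([90, 0, 197]) cube([1768, 31, 162]);
translate([90, 1103, 197]) cube([1768, 31, 162]);
translate([0, 90, 197]) cube([31, 954, 162]);
translate([1917, 90, 197]) cube([31, 954, 162]);
translate([145, 0, 359]) cube([100, 1134, 25]);
translate([300, 0, 359]) cube([100, 1134, 25]);
translate([455, 0, 359]) cube([100, 1134, 25]);
translate([610, 0, 359]) cube([100, 1134, 25]);
translate([765, 0, 359]) cube([100, 1134, 25]);
translate([920, 0, 359]) cube([100, 1134, 25]);
translate([1075, 0, 359]) cube([100, 1134, 25]);
translate([1230, 0, 359]) cube([100, 1134, 25]);
translate([1385, 0, 359]) cube([100, 1134, 25]);
translate([1540, 0, 359]) cube([100, 1134, 25]);
translate([1695, 0, 359]) cube([100, 1134, 25]);


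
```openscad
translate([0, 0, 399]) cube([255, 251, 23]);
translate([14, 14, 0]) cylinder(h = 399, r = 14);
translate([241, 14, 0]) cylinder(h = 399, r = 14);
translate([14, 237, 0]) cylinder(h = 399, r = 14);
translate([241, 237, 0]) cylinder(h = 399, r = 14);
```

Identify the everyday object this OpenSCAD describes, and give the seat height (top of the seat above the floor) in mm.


A stool. The seat height is 422 mm.

A 255×251×23 slab at z = 399 on four corner cylinders — a stool. The seat top is 399 + 23 = 422 mm.


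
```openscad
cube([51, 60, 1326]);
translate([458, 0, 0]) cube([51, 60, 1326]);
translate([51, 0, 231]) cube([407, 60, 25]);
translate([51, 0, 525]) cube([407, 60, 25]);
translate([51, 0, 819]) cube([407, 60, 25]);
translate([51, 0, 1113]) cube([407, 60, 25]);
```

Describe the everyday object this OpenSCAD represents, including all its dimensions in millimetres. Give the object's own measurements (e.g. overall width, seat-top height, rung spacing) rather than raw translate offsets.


A straight ladder. Two 51×60 mm vertical rails, 1326 mm tall, stand 509 mm apart (outside-to-outside) with their front faces coplanar on the −y side. 4 rungs, each 60 mm deep and 25 mm tall, span between the inner faces of the rails, front faces flush with the rails. The lowest rung's underside is at z = 231 mm and rungs are spaced 294 mm apart (underside to underside).


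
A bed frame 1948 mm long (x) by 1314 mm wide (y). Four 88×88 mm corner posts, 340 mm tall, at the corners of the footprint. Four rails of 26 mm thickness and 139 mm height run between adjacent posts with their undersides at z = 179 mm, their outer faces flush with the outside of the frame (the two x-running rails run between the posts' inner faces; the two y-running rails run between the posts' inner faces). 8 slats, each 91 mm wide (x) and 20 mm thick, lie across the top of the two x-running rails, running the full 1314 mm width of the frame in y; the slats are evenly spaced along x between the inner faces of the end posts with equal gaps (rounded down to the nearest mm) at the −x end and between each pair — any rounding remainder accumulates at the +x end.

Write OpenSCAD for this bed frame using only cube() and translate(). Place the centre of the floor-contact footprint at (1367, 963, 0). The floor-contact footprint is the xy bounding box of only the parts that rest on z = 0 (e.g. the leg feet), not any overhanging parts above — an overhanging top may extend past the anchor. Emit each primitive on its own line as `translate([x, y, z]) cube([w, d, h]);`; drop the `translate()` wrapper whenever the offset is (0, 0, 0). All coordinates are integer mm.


translate([393, 306, 0]) cube([88, 88, 340]);
translate([393, 1532, 0]) cube([88, 88, 340]);
translate([2253, 306, 0]) cube([88, 88, 340]);
translate([2253, 1532, 0]) cube([88, 88, 340]);
translate([481, 306, 179]) cube([1772, 26, 139]);
translate([481, 1594, 179]) cube([1772, 26, 139]);
translate([393, 394, 179]) cube([26, 1138, 139]);
translate([2315, 394, 179]) cube([26, 1138, 139]);
translate([597, 306, 318]) cube([91, 1314, 20]);
translate([804, 306, 318]) cube([91, 1314, 20]);
translate([1011, 306, 318]) cube([91, 1314, 20]);
translate([1218, 306, 318]) cube([91, 1314, 20]);
translate([1425, 306, 318]) cube([91, 1314, 20]);
translate([1632, 306, 318]) cube([91, 1314, 20]);
translate([1839, 306, 318]) cube([91, 1314, 20]);
translate([2046, 306, 318]) cube([91, 1314, 20]);


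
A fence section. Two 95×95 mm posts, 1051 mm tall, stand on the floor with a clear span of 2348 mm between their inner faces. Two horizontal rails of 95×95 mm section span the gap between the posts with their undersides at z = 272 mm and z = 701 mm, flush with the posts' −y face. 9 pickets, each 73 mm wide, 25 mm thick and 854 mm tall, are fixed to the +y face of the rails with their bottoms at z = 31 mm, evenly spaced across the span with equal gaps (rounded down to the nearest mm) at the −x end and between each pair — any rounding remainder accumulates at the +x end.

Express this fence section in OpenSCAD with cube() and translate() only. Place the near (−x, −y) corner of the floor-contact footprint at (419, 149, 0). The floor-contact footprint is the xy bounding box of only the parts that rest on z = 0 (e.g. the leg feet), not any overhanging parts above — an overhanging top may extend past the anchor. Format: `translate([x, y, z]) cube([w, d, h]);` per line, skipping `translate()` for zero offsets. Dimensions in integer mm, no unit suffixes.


translate([419, 149, 0]) cube([95, 95, 1051]);
translate([2862, 149, 0]) cube([95, 95, 1051]);
translate([514, 149, 272]) cube([2348, 95, 95]);
translate([514, 149, 701]) cube([2348, 95, 95]);
translate([683, 244, 31]) cube([73, 25, 854]);
translate([925, 244, 31]) cube([73, 25, 854]);
translate([1167, 244, 31]) cube([73, 25, 854]);
translate([1409, 244, 31]) cube([73, 25, 854]);
translate([1651, 244, 31]) cube([73, 25, 854]);
translate([1893, 244, 31]) cube([73, 25, 854]);
translate([2135, 244, 31]) cube([73, 25, 854]);
translate([2377, 244, 31]) cube([73, 25, 854]);
translate([2619, 244, 31]) cube([73, 25, 854]);


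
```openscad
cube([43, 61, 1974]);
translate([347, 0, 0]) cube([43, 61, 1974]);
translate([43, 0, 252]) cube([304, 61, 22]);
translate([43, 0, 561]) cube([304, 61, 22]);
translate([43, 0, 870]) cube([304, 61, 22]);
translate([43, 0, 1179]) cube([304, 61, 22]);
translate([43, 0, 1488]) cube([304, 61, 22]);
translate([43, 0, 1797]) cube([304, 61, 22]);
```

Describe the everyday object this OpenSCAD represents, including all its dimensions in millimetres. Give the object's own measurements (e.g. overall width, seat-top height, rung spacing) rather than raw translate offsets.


A straight ladder. Two 43×61 mm vertical rails, 1974 mm tall, stand 390 mm apart (outside-to-outside) with their front faces coplanar on the −y side. 6 rungs, each 61 mm deep and 22 mm tall, span between the inner faces of the rails, front faces flush with the rails. The lowest rung's underside is at z = 252 mm and rungs are spaced 309 mm apart (underside to underside).


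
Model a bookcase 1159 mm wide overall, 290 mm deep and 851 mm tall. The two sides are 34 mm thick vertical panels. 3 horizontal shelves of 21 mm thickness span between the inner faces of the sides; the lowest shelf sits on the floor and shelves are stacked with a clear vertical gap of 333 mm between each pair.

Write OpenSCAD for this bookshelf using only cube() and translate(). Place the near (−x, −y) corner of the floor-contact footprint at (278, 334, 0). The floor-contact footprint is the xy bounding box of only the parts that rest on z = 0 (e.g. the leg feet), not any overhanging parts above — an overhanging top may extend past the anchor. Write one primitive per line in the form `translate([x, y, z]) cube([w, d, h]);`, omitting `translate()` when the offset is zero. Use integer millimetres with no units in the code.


translate([278, 334, 0]) cube([34, 290, 851]);
translate([1403, 334, 0]) cube([34, 290, 851]);
translate([312, 334, 0]) cube([1091, 290, 21]);
translate([312, 334, 354]) cube([1091, 290, 21]);
translate([312, 334, 708]) cube([1091, 290, 21]);


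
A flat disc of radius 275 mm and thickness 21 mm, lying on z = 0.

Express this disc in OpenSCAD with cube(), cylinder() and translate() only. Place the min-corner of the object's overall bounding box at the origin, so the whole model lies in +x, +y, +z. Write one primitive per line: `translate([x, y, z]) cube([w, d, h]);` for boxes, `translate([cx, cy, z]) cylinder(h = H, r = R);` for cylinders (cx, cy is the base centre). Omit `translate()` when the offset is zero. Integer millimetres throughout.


translate([275, 275, 0]) cylinder(h = 21, r = 275);


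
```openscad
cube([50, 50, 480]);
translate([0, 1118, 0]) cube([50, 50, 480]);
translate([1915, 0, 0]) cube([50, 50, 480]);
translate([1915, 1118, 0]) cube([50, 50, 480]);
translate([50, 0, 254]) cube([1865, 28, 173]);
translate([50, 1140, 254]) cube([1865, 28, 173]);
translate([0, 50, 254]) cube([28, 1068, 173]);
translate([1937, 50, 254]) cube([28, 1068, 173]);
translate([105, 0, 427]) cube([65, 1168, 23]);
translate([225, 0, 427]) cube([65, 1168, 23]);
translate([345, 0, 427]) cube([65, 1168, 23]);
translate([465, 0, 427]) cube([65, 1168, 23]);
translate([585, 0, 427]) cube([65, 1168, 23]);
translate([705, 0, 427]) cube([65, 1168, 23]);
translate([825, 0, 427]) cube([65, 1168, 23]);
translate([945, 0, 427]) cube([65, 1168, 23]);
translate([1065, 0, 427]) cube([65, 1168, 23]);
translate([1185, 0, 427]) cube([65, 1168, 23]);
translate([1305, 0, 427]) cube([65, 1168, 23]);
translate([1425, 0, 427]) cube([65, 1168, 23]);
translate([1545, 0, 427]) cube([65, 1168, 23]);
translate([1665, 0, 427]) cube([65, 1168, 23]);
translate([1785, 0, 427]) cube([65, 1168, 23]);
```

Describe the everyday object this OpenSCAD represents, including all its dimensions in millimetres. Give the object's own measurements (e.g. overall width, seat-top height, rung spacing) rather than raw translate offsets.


A bed frame 1965 mm long (x) by 1168 mm wide (y). Four 50×50 mm corner posts, 480 mm tall, at the corners of the footprint. Four rails of 28 mm thickness and 173 mm height run between adjacent posts with their undersides at z = 254 mm, their outer faces flush with the outside of the frame (the two x-running rails run between the posts' inner faces; the two y-running rails run between the posts' inner faces). 15 slats, each 65 mm wide (x) and 23 mm thick, lie across the top of the two x-running rails, running the full 1168 mm width of the frame in y; along x they sit between the end posts with a 55 mm gap after the −x posts and between neighbouring slats, leaving 65 mm before the +x posts.


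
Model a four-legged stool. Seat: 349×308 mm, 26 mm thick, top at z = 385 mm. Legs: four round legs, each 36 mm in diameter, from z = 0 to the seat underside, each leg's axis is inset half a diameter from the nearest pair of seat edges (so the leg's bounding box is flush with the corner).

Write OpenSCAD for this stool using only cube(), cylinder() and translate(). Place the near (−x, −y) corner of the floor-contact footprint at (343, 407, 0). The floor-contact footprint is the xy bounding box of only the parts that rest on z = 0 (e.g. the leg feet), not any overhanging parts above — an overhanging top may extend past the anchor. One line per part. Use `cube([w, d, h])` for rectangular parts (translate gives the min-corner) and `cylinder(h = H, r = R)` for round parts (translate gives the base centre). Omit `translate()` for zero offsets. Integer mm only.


// leg_h = 385 - 26 = 359
translate([343, 407, 359]) cube([349, 308, 26]);
translate([361, 425, 0]) cylinder(h = 359, r = 18);
translate([674, 425, 0]) cylinder(h = 359, r = 18);
translate([361, 697, 0]) cylinder(h = 359, r = 18);
translate([674, 697, 0]) cylinder(h = 359, r = 18);


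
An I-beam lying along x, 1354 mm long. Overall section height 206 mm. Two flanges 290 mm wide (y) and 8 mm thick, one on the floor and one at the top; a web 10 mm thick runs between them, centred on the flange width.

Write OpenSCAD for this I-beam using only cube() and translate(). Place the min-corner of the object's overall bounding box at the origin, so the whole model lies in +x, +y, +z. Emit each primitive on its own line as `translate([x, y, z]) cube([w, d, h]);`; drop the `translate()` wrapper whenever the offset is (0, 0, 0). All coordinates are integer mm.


cube([1354, 290, 8]);
translate([0, 140, 8]) cube([1354, 10, 190]);
translate([0, 0, 198]) cube([1354, 290, 8]);
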